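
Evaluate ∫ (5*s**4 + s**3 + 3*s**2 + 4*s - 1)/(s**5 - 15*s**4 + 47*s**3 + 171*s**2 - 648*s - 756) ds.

6261*log(s - 7)/40 - 602353*log(s - 6)/3969 - log(s + 1)/392 + 98*log(s + 3)/405 + 6827/(63*s - 378) + C

Factor the denominator: (s - 7)*(s - 6)**2*(s + 1)*(s + 3).
Partial-fraction decomposition: 98/(405*(s + 3)) - 1/(392*(s + 1)) - 602353/(3969*(s - 6)) - 6827/(63*(s - 6)**2) + 6261/(40*(s - 7)).
Integrate each term; A/(s−a) gives A·log|s−a|; A/(s−a)² gives −A/(s−a).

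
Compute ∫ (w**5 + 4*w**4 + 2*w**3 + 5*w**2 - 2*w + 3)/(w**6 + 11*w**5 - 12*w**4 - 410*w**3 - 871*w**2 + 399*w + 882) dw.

Factor the denominator: (w - 6)*(w - 1)*(w + 1)*(w + 3)*(w + 7)**2.
Partial-fraction decomposition: 630557/(778752*(w + 7)) - 7627/(2496*(w + 7)**2) - 9/(128*(w + 3)) + 11/(1008*(w + 1)) - 13/(2560*(w - 1)) + 1507/(5915*(w - 6)).
Integrate each term; A/(w−a) gives A·log|w−a|; A/(w−a)² gives −A/(w−a).

1507*log(w - 6)/5915 - 13*log(w - 1)/2560 + 11*log(w + 1)/1008 - 9*log(w + 3)/128 + 630557*log(w + 7)/778752 + 7627/(2496*w + 17472) + C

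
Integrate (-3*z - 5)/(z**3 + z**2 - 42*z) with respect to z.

Factor the denominator: z*(z - 6)*(z + 7).
Partial-fraction decomposition: 16/(91*(z + 7)) - 23/(78*(z - 6)) + 5/(42*z).
Integrate each term: A/(z−a) contributes A·log|z−a|.

5*log(z)/42 - 23*log(z - 6)/78 + 16*log(z + 7)/91 + C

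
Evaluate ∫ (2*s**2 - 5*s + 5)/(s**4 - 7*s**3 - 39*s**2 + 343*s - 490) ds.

Factor the denominator: (s - 7)*(s - 5)*(s - 2)*(s + 7).
Partial-fraction decomposition: -23/(252*(s + 7)) + 1/(45*(s - 2)) - 5/(12*(s - 5)) + 17/(35*(s - 7)).
Integrate each term: A/(s−a) contributes A·log|s−a|.

17*log(s - 7)/35 - 5*log(s - 5)/12 + log(s - 2)/45 - 23*log(s + 7)/252 + C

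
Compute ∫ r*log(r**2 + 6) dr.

Let u = r**2 + 6, so du = (2*r) dr.
The integral becomes (1/2)·∫ log(u) du; integrate by parts with u′=log(u), dv′=du.

r**2*log(r**2 + 6)/2 - r**2/2 + 3*log(r**2 + 6) + C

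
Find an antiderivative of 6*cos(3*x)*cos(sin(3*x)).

2*sin(sin(3*x)) + C

Let u = sin(3*x), so du = (3*cos(3*x)) dx.
Rewriting, the integral becomes 2·∫ cos(u) du = 2·sin(u).
Substituting back, u = sin(3*x).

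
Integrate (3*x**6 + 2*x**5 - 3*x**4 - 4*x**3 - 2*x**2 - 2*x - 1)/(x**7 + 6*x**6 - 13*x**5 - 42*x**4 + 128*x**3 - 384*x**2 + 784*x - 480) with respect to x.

Factor the denominator: (x - 2)**2*(x - 1)*(x + 5)*(x + 6)*(x**2 + 4).
Partial-fraction decomposition: (1907*x - 110)/(9280*(x**2 + 4)) + 17333/(2560*(x + 6)) - 39209/(8526*(x + 5)) - 1/(30*(x - 1)) + 16455/(25088*(x - 2)) + 163/(448*(x - 2)**2).
Integrate each term; A/(x−a) gives A·log|x−a|; the (Bx+D)/(x²+p²) term gives a log and an atan.

16455*log(x - 2)/25088 - log(x - 1)/30 - 39209*log(x + 5)/8526 + 17333*log(x + 6)/2560 + 1907*log(x**2 + 4)/18560 - 11*atan(x/2)/1856 - 163/(448*x - 896) + C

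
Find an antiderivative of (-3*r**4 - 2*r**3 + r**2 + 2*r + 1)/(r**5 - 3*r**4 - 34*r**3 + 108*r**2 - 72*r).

-log(r)/72 - 4271*log(r - 6)/1440 + 55*log(r - 2)/64 - log(r - 1)/35 - 3431*log(r + 6)/4032 + C

Factor the denominator: r*(r - 6)*(r - 2)*(r - 1)*(r + 6).
Partial-fraction decomposition: -3431/(4032*(r + 6)) - 1/(35*(r - 1)) + 55/(64*(r - 2)) - 4271/(1440*(r - 6)) - 1/(72*r).
Integrate each term: A/(r−a) contributes A·log|r−a|.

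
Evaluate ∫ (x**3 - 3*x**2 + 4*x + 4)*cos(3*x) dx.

Use integration by parts with u = x**3 - 3*x**2 + 4*x + 4, dv = cos(3*x) dx, so v = sin(3*x)/3.
Apply parts 3 times (tabular method): alternate signs, differentiate u down to 0, integrate dv up.

x**3*sin(3*x)/3 - x**2*sin(3*x) + x**2*cos(3*x)/3 + 10*x*sin(3*x)/9 - 2*x*cos(3*x)/3 + 14*sin(3*x)/9 + 10*cos(3*x)/27 + C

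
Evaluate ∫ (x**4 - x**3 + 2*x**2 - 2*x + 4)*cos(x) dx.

Use integration by parts with u = x**4 - x**3 + 2*x**2 - 2*x + 4, dv = cos(x) dx, so v = sin(x).
Apply parts 4 times (tabular method): alternate signs, differentiate u down to 0, integrate dv up.

x**4*sin(x) - x**3*sin(x) + 4*x**3*cos(x) - 10*x**2*sin(x) - 3*x**2*cos(x) + 4*x*sin(x) - 20*x*cos(x) + 24*sin(x) + 4*cos(x) + C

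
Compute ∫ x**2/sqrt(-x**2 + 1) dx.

Substitute x = sin(θ), so dx = cos(θ) dθ and the radical becomes sqrt(-x**2 + 1) = cos(θ) by the Pythagorean identity.
Integrate the resulting trig expression in θ, then back-substitute θ = asin(x), sin(θ) = x, cos(θ) = sqrt(-x**2 + 1) (absorbing any constant into C).

-x*sqrt(-x**2 + 1)/2 + asin(x)/2 + C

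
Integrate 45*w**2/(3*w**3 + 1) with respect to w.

Let u = 3*w**3 + 1, so du = (9*w**2) dw.
Rewriting, the integral becomes 5·∫ 1/u du = 5·log(u).
Substituting back, u = 3*w**3 + 1.

5*log(3*w**3 + 1) + C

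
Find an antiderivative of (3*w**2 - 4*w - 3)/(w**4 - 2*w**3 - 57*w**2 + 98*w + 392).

58*log(w - 7)/189 - 29*log(w - 4)/198 + 17*log(w + 2)/270 - 86*log(w + 7)/385 + C

Factor the denominator: (w - 7)*(w - 4)*(w + 2)*(w + 7).
Partial-fraction decomposition: -86/(385*(w + 7)) + 17/(270*(w + 2)) - 29/(198*(w - 4)) + 58/(189*(w - 7)).
Integrate each term: A/(w−a) contributes A·log|w−a|.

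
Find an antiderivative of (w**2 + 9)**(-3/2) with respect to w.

Substitute w = 3·tan(θ), so dw = 3·sec(θ)^2 dθ and the radical becomes sqrt(w**2 + 9) = 3·sec(θ) by the Pythagorean identity.
Integrate the resulting trig expression in θ, then back-substitute tan(θ) = w/3, sec(θ) = sqrt(w**2 + 9)/3 (absorbing any constant into C).

w/(9*sqrt(w**2 + 9)) + C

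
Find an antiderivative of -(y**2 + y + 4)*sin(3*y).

y**2*cos(3*y)/3 - 2*y*sin(3*y)/9 + y*cos(3*y)/3 - sin(3*y)/9 + 34*cos(3*y)/27 + C

Use integration by parts with u = y**2 + y + 4, dv = -sin(3*y) dy, so v = cos(3*y)/3.
Apply parts 2 times (tabular method): alternate signs, differentiate u down to 0, integrate dv up.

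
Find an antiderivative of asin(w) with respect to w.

Use integration by parts with u = arcsin(w), dv = dw.
Then du = 1/sqrt(-w**2 + 1) dw.

w*asin(w) + sqrt(-w**2 + 1) + C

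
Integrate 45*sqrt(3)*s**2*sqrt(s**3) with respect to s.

Let u = 3*s**3, so du = (9*s**2) ds.
Rewriting, the integral becomes 5·∫ √u du = 5·(2/3)u^(3/2).
Substituting back, u = 3*s**3.

10*sqrt(3)*(s**3)**(3/2) + C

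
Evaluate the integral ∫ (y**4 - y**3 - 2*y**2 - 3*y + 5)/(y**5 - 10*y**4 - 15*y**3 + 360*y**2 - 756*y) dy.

-5*log(y)/756 + 486*log(y - 7)/91 - 995*log(y - 6)/216 + 8*log(y - 3)/81 + 1463*log(y + 6)/8424 + C

Factor the denominator: y*(y - 7)*(y - 6)*(y - 3)*(y + 6).
Partial-fraction decomposition: 1463/(8424*(y + 6)) + 8/(81*(y - 3)) - 995/(216*(y - 6)) + 486/(91*(y - 7)) - 5/(756*y).
Integrate each term: A/(y−a) contributes A·log|y−a|.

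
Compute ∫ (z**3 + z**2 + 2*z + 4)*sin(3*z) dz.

-z**3*cos(3*z)/3 + z**2*sin(3*z)/3 - z**2*cos(3*z)/3 + 2*z*sin(3*z)/9 - 4*z*cos(3*z)/9 + 4*sin(3*z)/27 - 34*cos(3*z)/27 + C

Use integration by parts with u = z**3 + z**2 + 2*z + 4, dv = sin(3*z) dz, so v = -cos(3*z)/3.
Apply parts 3 times (tabular method): alternate signs, differentiate u down to 0, integrate dv up.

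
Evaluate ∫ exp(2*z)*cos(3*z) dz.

Let I denote the integral. Integrate by parts with u = cos(3*z), dv = exp(2*z) dz, so v = exp(2*z)/2: I = exp(2*z)*cos(3*z)/2 + (3/2)·∫ exp(2*z)*sin(3*z) dz.
Apply parts again with u = sin(3*z), dv = exp(2*z) dz: ∫ exp(2*z)*sin(3*z) dz = exp(2*z)*sin(3*z)/2 − (3/2)·I. Substituting back brings back I: I = 3*exp(2*z)*sin(3*z)/4 + exp(2*z)*cos(3*z)/2 − (9/4)·I.
Solving for I: (1 + 9/4)·I equals the remaining terms, so I = (4/13)·(3*exp(2*z)*sin(3*z)/4 + exp(2*z)*cos(3*z)/2).

3*exp(2*z)*sin(3*z)/13 + 2*exp(2*z)*cos(3*z)/13 + C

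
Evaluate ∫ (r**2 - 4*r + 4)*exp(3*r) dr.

Use integration by parts with u = r**2 - 4*r + 4, dv = exp(3*r) dr, so v = exp(3*r)/3.
Apply parts 2 times (tabular method): alternate signs, differentiate u down to 0, integrate dv up.

(9*r**2 - 42*r + 50)*exp(3*r)/27 + C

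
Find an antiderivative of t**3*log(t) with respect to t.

t**4*log(t)/4 - t**4/16 + C

Use integration by parts with u = log(t), dv = t**3 dt.
Then du = 1/t dt and v = t**4/4.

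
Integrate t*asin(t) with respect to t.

Use integration by parts with u = arcsin(t), dv = t dt.
Then du = 1/sqrt(-t**2 + 1) dt.

t**2*asin(t)/2 + t*sqrt(-t**2 + 1)/4 - asin(t)/4 + C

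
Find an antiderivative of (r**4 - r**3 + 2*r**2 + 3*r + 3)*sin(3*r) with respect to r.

Use integration by parts with u = r**4 - r**3 + 2*r**2 + 3*r + 3, dv = sin(3*r) dr, so v = -cos(3*r)/3.
Apply parts 4 times (tabular method): alternate signs, differentiate u down to 0, integrate dv up.

-r**4*cos(3*r)/3 + 4*r**3*sin(3*r)/9 + r**3*cos(3*r)/3 - r**2*sin(3*r)/3 - 2*r**2*cos(3*r)/9 + 4*r*sin(3*r)/27 - 11*r*cos(3*r)/9 + 11*sin(3*r)/27 - 77*cos(3*r)/81 + C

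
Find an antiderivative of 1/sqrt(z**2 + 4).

Substitute z = 2·tan(θ), so dz = 2·sec(θ)^2 dθ and the radical becomes sqrt(z**2 + 4) = 2·sec(θ) by the Pythagorean identity.
Integrate the resulting trig expression in θ, then back-substitute tan(θ) = z/2, sec(θ) = sqrt(z**2 + 4)/2 (absorbing any constant into C).

log(z + sqrt(z**2 + 4)) + C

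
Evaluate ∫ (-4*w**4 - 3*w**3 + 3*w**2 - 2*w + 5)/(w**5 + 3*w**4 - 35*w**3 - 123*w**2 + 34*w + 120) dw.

-521*log(w - 6)/350 + log(w - 1)/300 + 3*log(w + 1)/56 + 257*log(w + 4)/50 - 185*log(w + 5)/24 + C

Factor the denominator: (w - 6)*(w - 1)*(w + 1)*(w + 4)*(w + 5).
Partial-fraction decomposition: -185/(24*(w + 5)) + 257/(50*(w + 4)) + 3/(56*(w + 1)) + 1/(300*(w - 1)) - 521/(350*(w - 6)).
Integrate each term: A/(w−a) contributes A·log|w−a|.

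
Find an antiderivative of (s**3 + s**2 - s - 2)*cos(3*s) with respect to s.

s**3*sin(3*s)/3 + s**2*sin(3*s)/3 + s**2*cos(3*s)/3 - 5*s*sin(3*s)/9 + 2*s*cos(3*s)/9 - 20*sin(3*s)/27 - 5*cos(3*s)/27 + C

Use integration by parts with u = s**3 + s**2 - s - 2, dv = cos(3*s) ds, so v = sin(3*s)/3.
Apply parts 3 times (tabular method): alternate signs, differentiate u down to 0, integrate dv up.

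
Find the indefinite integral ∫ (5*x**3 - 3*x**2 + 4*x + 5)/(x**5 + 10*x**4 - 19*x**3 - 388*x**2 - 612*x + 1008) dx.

77*log(x - 6)/600 - 11*log(x - 1)/1400 - 379*log(x + 4)/300 + 1207*log(x + 6)/168 - 145*log(x + 7)/24 + C

Factor the denominator: (x - 6)*(x - 1)*(x + 4)*(x + 6)*(x + 7).
Partial-fraction decomposition: -145/(24*(x + 7)) + 1207/(168*(x + 6)) - 379/(300*(x + 4)) - 11/(1400*(x - 1)) + 77/(600*(x - 6)).
Integrate each term: A/(x−a) contributes A·log|x−a|.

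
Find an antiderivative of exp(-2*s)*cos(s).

Let I denote the integral. Integrate by parts with u = cos(s), dv = exp(-2*s) ds, so v = -exp(-2*s)/2: I = -exp(-2*s)*cos(s)/2 − (1/2)·∫ exp(-2*s)*sin(s) ds.
Apply parts again with u = sin(s), dv = exp(-2*s) ds: ∫ exp(-2*s)*sin(s) ds = -exp(-2*s)*sin(s)/2 + (1/2)·I. Substituting back brings back I: I = exp(-2*s)*sin(s)/4 - exp(-2*s)*cos(s)/2 − (1/4)·I.
Solving for I: (1 + 1/4)·I equals the remaining terms, so I = (4/5)·(exp(-2*s)*sin(s)/4 - exp(-2*s)*cos(s)/2).

exp(-2*s)*sin(s)/5 - 2*exp(-2*s)*cos(s)/5 + C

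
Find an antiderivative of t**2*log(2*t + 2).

t**3*log(2*t + 2)/3 - t**3/9 + t**2/6 - t/3 + log(t + 1)/3 + C

Use integration by parts with u = log(2*t + 2), dv = t**2 dt.
Then du = 2/(2*t + 2) dt and v = t**3/3.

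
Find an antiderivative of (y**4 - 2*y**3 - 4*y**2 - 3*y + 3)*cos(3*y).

Use integration by parts with u = y**4 - 2*y**3 - 4*y**2 - 3*y + 3, dv = cos(3*y) dy, so v = sin(3*y)/3.
Apply parts 4 times (tabular method): alternate signs, differentiate u down to 0, integrate dv up.

y**4*sin(3*y)/3 - 2*y**3*sin(3*y)/3 + 4*y**3*cos(3*y)/9 - 16*y**2*sin(3*y)/9 - 2*y**2*cos(3*y)/3 - 5*y*sin(3*y)/9 - 32*y*cos(3*y)/27 + 113*sin(3*y)/81 - 5*cos(3*y)/27 + C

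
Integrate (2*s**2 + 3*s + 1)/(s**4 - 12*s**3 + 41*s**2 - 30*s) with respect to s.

-log(s)/30 + 91*log(s - 6)/30 - 33*log(s - 5)/10 + 3*log(s - 1)/10 + C

Factor the denominator: s*(s - 6)*(s - 5)*(s - 1).
Partial-fraction decomposition: 3/(10*(s - 1)) - 33/(10*(s - 5)) + 91/(30*(s - 6)) - 1/(30*s).
Integrate each term: A/(s−a) contributes A·log|s−a|.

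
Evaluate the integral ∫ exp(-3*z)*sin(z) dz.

Let I denote the integral. Integrate by parts with u = sin(z), dv = exp(-3*z) dz, so v = -exp(-3*z)/3: I = -exp(-3*z)*sin(z)/3 + (1/3)·∫ exp(-3*z)*cos(z) dz.
Apply parts again with u = cos(z), dv = exp(-3*z) dz: ∫ exp(-3*z)*cos(z) dz = -exp(-3*z)*cos(z)/3 − (1/3)·I. Substituting back brings back I: I = -exp(-3*z)*sin(z)/3 - exp(-3*z)*cos(z)/9 − (1/9)·I.
Solving for I: (1 + 1/9)·I equals the remaining terms, so I = (9/10)·(-exp(-3*z)*sin(z)/3 - exp(-3*z)*cos(z)/9).

-3*exp(-3*z)*sin(z)/10 - exp(-3*z)*cos(z)/10 + C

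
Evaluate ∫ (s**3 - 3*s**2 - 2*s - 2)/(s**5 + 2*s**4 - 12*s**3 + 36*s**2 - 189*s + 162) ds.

-2*log(s - 3)/81 + 3*log(s - 1)/70 - 314*log(s + 6)/2835 + 5*log(s**2 + 9)/108 + 11*atan(s/3)/90 + C

Factor the denominator: (s - 3)*(s - 1)*(s + 6)*(s**2 + 9).
Partial-fraction decomposition: (25*s + 99)/(270*(s**2 + 9)) - 314/(2835*(s + 6)) + 3/(70*(s - 1)) - 2/(81*(s - 3)).
Integrate each term; A/(s−a) gives A·log|s−a|; the (Bs+D)/(s²+p²) term gives a log and an atan.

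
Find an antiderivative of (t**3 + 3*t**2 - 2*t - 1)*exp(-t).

(-t**3 - 6*t**2 - 10*t - 9)*exp(-t) + C

Use integration by parts with u = t**3 + 3*t**2 - 2*t - 1, dv = exp(-t) dt, so v = -exp(-t).
Apply parts 3 times (tabular method): alternate signs, differentiate u down to 0, integrate dv up.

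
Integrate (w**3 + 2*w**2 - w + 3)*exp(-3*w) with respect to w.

Use integration by parts with u = w**3 + 2*w**2 - w + 3, dv = exp(-3*w) dw, so v = -exp(-3*w)/3.
Apply parts 3 times (tabular method): alternate signs, differentiate u down to 0, integrate dv up.

(-3*w**3 - 9*w**2 - 3*w - 10)*exp(-3*w)/9 + C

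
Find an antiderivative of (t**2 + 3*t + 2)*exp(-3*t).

Use integration by parts with u = t**2 + 3*t + 2, dv = exp(-3*t) dt, so v = -exp(-3*t)/3.
Apply parts 2 times (tabular method): alternate signs, differentiate u down to 0, integrate dv up.

(-9*t**2 - 33*t - 29)*exp(-3*t)/27 + C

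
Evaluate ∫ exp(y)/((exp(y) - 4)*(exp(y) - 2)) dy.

Let u = e^y, du = e^y dy.
The integral becomes ∫ du/((u-4)(u-2)); decompose into partial fractions.

log(exp(y) - 4)/2 - log(exp(y) - 2)/2 + C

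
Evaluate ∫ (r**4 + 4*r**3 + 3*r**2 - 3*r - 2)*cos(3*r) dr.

r**4*sin(3*r)/3 + 4*r**3*sin(3*r)/3 + 4*r**3*cos(3*r)/9 + 5*r**2*sin(3*r)/9 + 4*r**2*cos(3*r)/3 - 17*r*sin(3*r)/9 + 10*r*cos(3*r)/27 - 64*sin(3*r)/81 - 17*cos(3*r)/27 + C

Use integration by parts with u = r**4 + 4*r**3 + 3*r**2 - 3*r - 2, dv = cos(3*r) dr, so v = sin(3*r)/3.
Apply parts 4 times (tabular method): alternate signs, differentiate u down to 0, integrate dv up.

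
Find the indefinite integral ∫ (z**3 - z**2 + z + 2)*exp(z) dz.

Use integration by parts with u = z**3 - z**2 + z + 2, dv = exp(z) dz, so v = exp(z).
Apply parts 3 times (tabular method): alternate signs, differentiate u down to 0, integrate dv up.

(z**3 - 4*z**2 + 9*z - 7)*exp(z) + C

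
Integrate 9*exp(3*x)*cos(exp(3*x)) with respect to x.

3*sin(exp(3*x)) + C

Let u = exp(3*x), so du = (3*exp(3*x)) dx.
Rewriting, the integral becomes 3·∫ cos(u) du = 3·sin(u).
Substituting back, u = exp(3*x).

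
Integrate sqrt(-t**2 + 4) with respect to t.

t*sqrt(-t**2 + 4)/2 + 2*asin(t/2) + C

Substitute t = 2·sin(θ), so dt = 2·cos(θ) dθ and the radical becomes sqrt(-t**2 + 4) = 2·cos(θ) by the Pythagorean identity.
Integrate the resulting trig expression in θ, then back-substitute θ = asin(t/2), sin(θ) = t/2, cos(θ) = sqrt(-t**2 + 4)/2 (absorbing any constant into C).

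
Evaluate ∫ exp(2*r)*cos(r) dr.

Let I denote the integral. Integrate by parts with u = cos(r), dv = exp(2*r) dr, so v = exp(2*r)/2: I = exp(2*r)*cos(r)/2 + (1/2)·∫ exp(2*r)*sin(r) dr.
Apply parts again with u = sin(r), dv = exp(2*r) dr: ∫ exp(2*r)*sin(r) dr = exp(2*r)*sin(r)/2 − (1/2)·I. Substituting back brings back I: I = exp(2*r)*sin(r)/4 + exp(2*r)*cos(r)/2 − (1/4)·I.
Solving for I: (1 + 1/4)·I equals the remaining terms, so I = (4/5)·(exp(2*r)*sin(r)/4 + exp(2*r)*cos(r)/2).

exp(2*r)*sin(r)/5 + 2*exp(2*r)*cos(r)/5 + C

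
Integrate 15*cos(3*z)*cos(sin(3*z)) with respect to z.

5*sin(sin(3*z)) + C

Let u = sin(3*z), so du = (3*cos(3*z)) dz.
Rewriting, the integral becomes 5·∫ cos(u) du = 5·sin(u).
Substituting back, u = sin(3*z).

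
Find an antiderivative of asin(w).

Use integration by parts with u = arcsin(w), dv = dw.
Then du = 1/sqrt(-w**2 + 1) dw.

w*asin(w) + sqrt(-w**2 + 1) + C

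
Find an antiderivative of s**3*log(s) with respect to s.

s**4*log(s)/4 - s**4/16 + C

Use integration by parts with u = log(s), dv = s**3 ds.
Then du = 1/s ds and v = s**4/4.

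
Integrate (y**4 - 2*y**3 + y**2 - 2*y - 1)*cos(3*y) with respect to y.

y**4*sin(3*y)/3 - 2*y**3*sin(3*y)/3 + 4*y**3*cos(3*y)/9 - y**2*sin(3*y)/9 - 2*y**2*cos(3*y)/3 - 2*y*sin(3*y)/9 - 2*y*cos(3*y)/27 - 25*sin(3*y)/81 - 2*cos(3*y)/27 + C

Use integration by parts with u = y**4 - 2*y**3 + y**2 - 2*y - 1, dv = cos(3*y) dy, so v = sin(3*y)/3.
Apply parts 4 times (tabular method): alternate signs, differentiate u down to 0, integrate dv up.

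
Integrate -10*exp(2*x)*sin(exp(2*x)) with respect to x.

5*cos(exp(2*x)) + C

Let u = exp(2*x), so du = (2*exp(2*x)) dx.
Rewriting, the integral becomes -5·∫ sin(u) du = -5·-cos(u).
Substituting back, u = exp(2*x).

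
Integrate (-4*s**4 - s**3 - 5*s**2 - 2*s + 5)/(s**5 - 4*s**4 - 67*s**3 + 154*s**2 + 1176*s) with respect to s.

5*log(s)/1176 - 2540196*log(s - 7)/1002001 + 1027*log(s + 4)/968 - 5131*log(s + 6)/2028 + 10201/(1001*s - 7007) + C

Factor the denominator: s*(s - 7)**2*(s + 4)*(s + 6).
Partial-fraction decomposition: -5131/(2028*(s + 6)) + 1027/(968*(s + 4)) - 2540196/(1002001*(s - 7)) - 10201/(1001*(s - 7)**2) + 5/(1176*s).
Integrate each term; A/(s−a) gives A·log|s−a|; A/(s−a)² gives −A/(s−a).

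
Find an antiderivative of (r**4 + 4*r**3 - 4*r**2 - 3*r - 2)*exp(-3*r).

Use integration by parts with u = r**4 + 4*r**3 - 4*r**2 - 3*r - 2, dv = exp(-3*r) dr, so v = -exp(-3*r)/3.
Apply parts 4 times (tabular method): alternate signs, differentiate u down to 0, integrate dv up.

(-27*r**4 - 144*r**3 - 36*r**2 + 57*r + 73)*exp(-3*r)/81 + C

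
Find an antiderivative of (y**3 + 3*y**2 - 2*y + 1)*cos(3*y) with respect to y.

y**3*sin(3*y)/3 + y**2*sin(3*y) + y**2*cos(3*y)/3 - 8*y*sin(3*y)/9 + 2*y*cos(3*y)/3 + sin(3*y)/9 - 8*cos(3*y)/27 + C

Use integration by parts with u = y**3 + 3*y**2 - 2*y + 1, dv = cos(3*y) dy, so v = sin(3*y)/3.
Apply parts 3 times (tabular method): alternate signs, differentiate u down to 0, integrate dv up.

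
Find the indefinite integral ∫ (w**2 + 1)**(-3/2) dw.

w/sqrt(w**2 + 1) + C

Substitute w = tan(θ), so dw = sec(θ)^2 dθ and the radical becomes sqrt(w**2 + 1) = sec(θ) by the Pythagorean identity.
Integrate the resulting trig expression in θ, then back-substitute tan(θ) = w, sec(θ) = sqrt(w**2 + 1) (absorbing any constant into C).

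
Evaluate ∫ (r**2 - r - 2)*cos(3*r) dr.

Use integration by parts with u = r**2 - r - 2, dv = cos(3*r) dr, so v = sin(3*r)/3.
Apply parts 2 times (tabular method): alternate signs, differentiate u down to 0, integrate dv up.

r**2*sin(3*r)/3 - r*sin(3*r)/3 + 2*r*cos(3*r)/9 - 20*sin(3*r)/27 - cos(3*r)/9 + C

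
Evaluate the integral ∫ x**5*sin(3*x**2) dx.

-x**4*cos(3*x**2)/6 + x**2*sin(3*x**2)/9 + cos(3*x**2)/27 + C

Let u = x², du = 2x dx; rewrite as (1/2)∫ u^2·sin(3u) du.
Now integrate by parts 2 times.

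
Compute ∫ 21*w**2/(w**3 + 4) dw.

7*log(w**3 + 4) + C

Let u = w**3 + 4, so du = (3*w**2) dw.
Rewriting, the integral becomes 7·∫ 1/u du = 7·log(u).
Substituting back, u = w**3 + 4.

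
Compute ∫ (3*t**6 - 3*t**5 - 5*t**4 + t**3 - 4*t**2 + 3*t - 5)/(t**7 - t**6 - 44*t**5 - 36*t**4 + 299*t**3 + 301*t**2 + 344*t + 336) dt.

Factor the denominator: (t - 7)*(t - 3)*(t + 1)*(t + 4)**2*(t**2 + 1).
Partial-fraction decomposition: (157*t - 186)/(14450*(t**2 + 1)) + 8441506/(5140443*(t + 4)) - 4645/(1309*(t + 4)**2) - 1/(48*(t + 1)) - 131/(980*(t - 3)) + 72671/(48400*(t - 7)).
Integrate each term; A/(t−a) gives A·log|t−a|; the (Bt+D)/(t²+p²) term gives a log and an atan.

72671*log(t - 7)/48400 - 131*log(t - 3)/980 - log(t + 1)/48 + 8441506*log(t + 4)/5140443 + 157*log(t**2 + 1)/28900 - 93*atan(t)/7225 + 4645/(1309*t + 5236) + C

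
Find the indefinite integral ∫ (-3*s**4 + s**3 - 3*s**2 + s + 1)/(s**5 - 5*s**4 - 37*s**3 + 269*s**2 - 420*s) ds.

-log(s)/420 - 1819*log(s - 5)/120 + 747*log(s - 4)/44 - 239*log(s - 3)/60 - 7699*log(s + 7)/9240 + C

Factor the denominator: s*(s - 5)*(s - 4)*(s - 3)*(s + 7).
Partial-fraction decomposition: -7699/(9240*(s + 7)) - 239/(60*(s - 3)) + 747/(44*(s - 4)) - 1819/(120*(s - 5)) - 1/(420*s).
Integrate each term: A/(s−a) contributes A·log|s−a|.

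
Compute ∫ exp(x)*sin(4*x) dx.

Let I denote the integral. Integrate by parts with u = sin(4*x), dv = exp(x) dx, so v = exp(x): I = exp(x)*sin(4*x) − 4·∫ exp(x)*cos(4*x) dx.
Apply parts again with u = cos(4*x), dv = exp(x) dx: ∫ exp(x)*cos(4*x) dx = exp(x)*cos(4*x) + 4·I. Substituting back brings back I: I = exp(x)*sin(4*x) - 4*exp(x)*cos(4*x) − 16·I.
Solving for I: (1 + 16)·I equals the remaining terms, so I = (1/17)·(exp(x)*sin(4*x) - 4*exp(x)*cos(4*x)).

exp(x)*sin(4*x)/17 - 4*exp(x)*cos(4*x)/17 + C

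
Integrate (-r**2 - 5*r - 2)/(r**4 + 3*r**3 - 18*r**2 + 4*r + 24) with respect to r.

-5*log(r - 2)/72 + 2*log(r + 1)/45 + log(r + 6)/40 + 2/(3*r - 6) + C

Factor the denominator: (r - 2)**2*(r + 1)*(r + 6).
Partial-fraction decomposition: 1/(40*(r + 6)) + 2/(45*(r + 1)) - 5/(72*(r - 2)) - 2/(3*(r - 2)**2).
Integrate each term; A/(r−a) gives A·log|r−a|; A/(r−a)² gives −A/(r−a).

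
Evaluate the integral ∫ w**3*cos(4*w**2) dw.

Let u = w², du = 2w dw; rewrite as (1/2)∫ u^1·cos(4u) du.
Now integrate by parts 1 time.

w**2*sin(4*w**2)/8 + cos(4*w**2)/32 + C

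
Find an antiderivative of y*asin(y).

y**2*asin(y)/2 + y*sqrt(-y**2 + 1)/4 - asin(y)/4 + C

Use integration by parts with u = arcsin(y), dv = y dy.
Then du = 1/sqrt(-y**2 + 1) dy.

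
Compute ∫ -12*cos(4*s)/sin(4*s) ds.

-3*log(sin(4*s)) + C

Let u = sin(4*s), so du = (4*cos(4*s)) ds.
Rewriting, the integral becomes -3·∫ 1/u du = -3·log(u).
Substituting back, u = sin(4*s).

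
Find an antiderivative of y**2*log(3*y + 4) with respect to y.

Use integration by parts with u = log(3*y + 4), dv = y**2 dy.
Then du = 3/(3*y + 4) dy and v = y**3/3.

y**3*log(3*y + 4)/3 - y**3/9 + 2*y**2/9 - 16*y/27 + 64*log(3*y + 4)/81 + C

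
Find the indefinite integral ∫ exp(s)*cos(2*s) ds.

Let I denote the integral. Integrate by parts with u = cos(2*s), dv = exp(s) ds, so v = exp(s): I = exp(s)*cos(2*s) + 2·∫ exp(s)*sin(2*s) ds.
Apply parts again with u = sin(2*s), dv = exp(s) ds: ∫ exp(s)*sin(2*s) ds = exp(s)*sin(2*s) − 2·I. Substituting back brings back I: I = 2*exp(s)*sin(2*s) + exp(s)*cos(2*s) − 4·I.
Solving for I: (1 + 4)·I equals the remaining terms, so I = (1/5)·(2*exp(s)*sin(2*s) + exp(s)*cos(2*s)).

2*exp(s)*sin(2*s)/5 + exp(s)*cos(2*s)/5 + C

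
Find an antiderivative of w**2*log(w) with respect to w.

w**3*log(w)/3 - w**3/9 + C

Use integration by parts with u = log(w), dv = w**2 dw.
Then du = 1/w dw and v = w**3/3.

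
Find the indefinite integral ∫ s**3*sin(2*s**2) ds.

-s**2*cos(2*s**2)/4 + sin(2*s**2)/8 + C

Let u = s², du = 2s ds; rewrite as (1/2)∫ u^1·sin(2u) du.
Now integrate by parts 1 time.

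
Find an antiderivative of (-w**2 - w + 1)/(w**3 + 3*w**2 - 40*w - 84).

Factor the denominator: (w - 6)*(w + 2)*(w + 7).
Partial-fraction decomposition: -41/(65*(w + 7)) + 1/(40*(w + 2)) - 41/(104*(w - 6)).
Integrate each term: A/(w−a) contributes A·log|w−a|.

-41*log(w - 6)/104 + log(w + 2)/40 - 41*log(w + 7)/65 + C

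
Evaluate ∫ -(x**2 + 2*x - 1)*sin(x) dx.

Use integration by parts with u = x**2 + 2*x - 1, dv = -sin(x) dx, so v = cos(x).
Apply parts 2 times (tabular method): alternate signs, differentiate u down to 0, integrate dv up.

x**2*cos(x) - 2*x*sin(x) + 2*x*cos(x) - 2*sin(x) - 3*cos(x) + C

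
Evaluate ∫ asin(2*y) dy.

Use integration by parts with u = arcsin(2*y), dv = dy.
Then du = 2/sqrt(-4*y**2 + 1) dy.

y*asin(2*y) + sqrt(-4*y**2 + 1)/2 + C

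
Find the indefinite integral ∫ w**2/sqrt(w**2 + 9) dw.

Substitute w = 3·tan(θ), so dw = 3·sec(θ)^2 dθ and the radical becomes sqrt(w**2 + 9) = 3·sec(θ) by the Pythagorean identity.
Integrate the resulting trig expression in θ, then back-substitute tan(θ) = w/3, sec(θ) = sqrt(w**2 + 9)/3 (absorbing any constant into C).

w*sqrt(w**2 + 9)/2 - 9*log(w + sqrt(w**2 + 9))/2 + C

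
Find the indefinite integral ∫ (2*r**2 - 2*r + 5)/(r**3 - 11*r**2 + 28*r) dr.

5*log(r)/28 + 89*log(r - 7)/21 - 29*log(r - 4)/12 + C

Factor the denominator: r*(r - 7)*(r - 4).
Partial-fraction decomposition: -29/(12*(r - 4)) + 89/(21*(r - 7)) + 5/(28*r).
Integrate each term: A/(r−a) contributes A·log|r−a|.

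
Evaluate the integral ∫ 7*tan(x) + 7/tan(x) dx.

7*log(tan(x)) + C

Let u = tan(x), so du = (tan(x)**2 + 1) dx.
Rewriting, the integral becomes 7·∫ 1/u du = 7·log(u).
Substituting back, u = tan(x).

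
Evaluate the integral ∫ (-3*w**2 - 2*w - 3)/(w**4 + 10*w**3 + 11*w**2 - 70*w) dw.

3*log(w)/70 - 19*log(w - 2)/126 - 34*log(w + 5)/35 + 68*log(w + 7)/63 + C

Factor the denominator: w*(w - 2)*(w + 5)*(w + 7).
Partial-fraction decomposition: 68/(63*(w + 7)) - 34/(35*(w + 5)) - 19/(126*(w - 2)) + 3/(70*w).
Integrate each term: A/(w−a) contributes A·log|w−a|.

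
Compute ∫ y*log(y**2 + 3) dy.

Let u = y**2 + 3, so du = (2*y) dy.
The integral becomes (1/2)·∫ log(u) du; integrate by parts with u′=log(u), dv′=du.

y**2*log(y**2 + 3)/2 - y**2/2 + 3*log(y**2 + 3)/2 + C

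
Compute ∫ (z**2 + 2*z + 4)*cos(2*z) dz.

z**2*sin(2*z)/2 + z*sin(2*z) + z*cos(2*z)/2 + 7*sin(2*z)/4 + cos(2*z)/2 + C

Use integration by parts with u = z**2 + 2*z + 4, dv = cos(2*z) dz, so v = sin(2*z)/2.
Apply parts 2 times (tabular method): alternate signs, differentiate u down to 0, integrate dv up.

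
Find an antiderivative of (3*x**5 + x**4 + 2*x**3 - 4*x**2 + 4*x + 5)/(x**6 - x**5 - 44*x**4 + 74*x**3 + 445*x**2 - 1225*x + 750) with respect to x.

407*log(x - 5)/96 - 845*log(x - 3)/256 + 125*log(x - 2)/147 - 11*log(x - 1)/288 + 141013*log(x + 5)/112896 + 1823/(672*x + 3360) + C

Factor the denominator: (x - 5)*(x - 3)*(x - 2)*(x - 1)*(x + 5)**2.
Partial-fraction decomposition: 141013/(112896*(x + 5)) - 1823/(672*(x + 5)**2) - 11/(288*(x - 1)) + 125/(147*(x - 2)) - 845/(256*(x - 3)) + 407/(96*(x - 5)).
Integrate each term; A/(x−a) gives A·log|x−a|; A/(x−a)² gives −A/(x−a).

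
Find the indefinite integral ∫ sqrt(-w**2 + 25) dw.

Substitute w = 5·sin(θ), so dw = 5·cos(θ) dθ and the radical becomes sqrt(-w**2 + 25) = 5·cos(θ) by the Pythagorean identity.
Integrate the resulting trig expression in θ, then back-substitute θ = asin(w/5), sin(θ) = w/5, cos(θ) = sqrt(-w**2 + 25)/5 (absorbing any constant into C).

w*sqrt(-w**2 + 25)/2 + 25*asin(w/5)/2 + C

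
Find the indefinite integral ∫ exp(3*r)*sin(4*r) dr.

Let I denote the integral. Integrate by parts with u = sin(4*r), dv = exp(3*r) dr, so v = exp(3*r)/3: I = exp(3*r)*sin(4*r)/3 − (4/3)·∫ exp(3*r)*cos(4*r) dr.
Apply parts again with u = cos(4*r), dv = exp(3*r) dr: ∫ exp(3*r)*cos(4*r) dr = exp(3*r)*cos(4*r)/3 + (4/3)·I. Substituting back brings back I: I = exp(3*r)*sin(4*r)/3 - 4*exp(3*r)*cos(4*r)/9 − (16/9)·I.
Solving for I: (1 + 16/9)·I equals the remaining terms, so I = (9/25)·(exp(3*r)*sin(4*r)/3 - 4*exp(3*r)*cos(4*r)/9).

3*exp(3*r)*sin(4*r)/25 - 4*exp(3*r)*cos(4*r)/25 + C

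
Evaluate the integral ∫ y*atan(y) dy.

y**2*atan(y)/2 - y/2 + atan(y)/2 + C

Use integration by parts with u = arctan(y), dv = y dy.
Then du = 1/(y**2 + 1) dy.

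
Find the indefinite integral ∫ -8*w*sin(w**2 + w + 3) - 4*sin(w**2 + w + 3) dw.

Let u = w**2 + w + 3, so du = (2*w + 1) dw.
Rewriting, the integral becomes -4·∫ sin(u) du = -4·-cos(u).
Substituting back, u = w**2 + w + 3.

4*cos(w**2 + w + 3) + C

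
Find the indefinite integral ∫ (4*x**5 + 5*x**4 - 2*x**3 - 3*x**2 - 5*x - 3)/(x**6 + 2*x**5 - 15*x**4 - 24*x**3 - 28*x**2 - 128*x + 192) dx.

5177*log(x - 4)/3360 + log(x - 1)/75 - 132*log(x + 3)/91 + 2719*log(x + 4)/800 + 647*log(x**2 + 4)/2600 + 87*atan(x/2)/2600 + C

Factor the denominator: (x - 4)*(x - 1)*(x + 3)*(x + 4)*(x**2 + 4).
Partial-fraction decomposition: (647*x + 87)/(1300*(x**2 + 4)) + 2719/(800*(x + 4)) - 132/(91*(x + 3)) + 1/(75*(x - 1)) + 5177/(3360*(x - 4)).
Integrate each term; A/(x−a) gives A·log|x−a|; the (Bx+D)/(x²+p²) term gives a log and an atan.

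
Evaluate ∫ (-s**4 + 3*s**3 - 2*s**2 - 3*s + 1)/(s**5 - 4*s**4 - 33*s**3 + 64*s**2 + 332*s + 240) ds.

-737*log(s - 6)/560 + 157*log(s - 5)/189 - log(s + 1)/63 + 41*log(s + 2)/112 - 467*log(s + 4)/540 + C

Factor the denominator: (s - 6)*(s - 5)*(s + 1)*(s + 2)*(s + 4).
Partial-fraction decomposition: -467/(540*(s + 4)) + 41/(112*(s + 2)) - 1/(63*(s + 1)) + 157/(189*(s - 5)) - 737/(560*(s - 6)).
Integrate each term: A/(s−a) contributes A·log|s−a|.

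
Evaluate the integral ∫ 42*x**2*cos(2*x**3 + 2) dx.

7*sin(2*x**3 + 2) + C

Let u = 2*x**3 + 2, so du = (6*x**2) dx.
Rewriting, the integral becomes 7·∫ cos(u) du = 7·sin(u).
Substituting back, u = 2*x**3 + 2.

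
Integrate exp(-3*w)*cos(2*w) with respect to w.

2*exp(-3*w)*sin(2*w)/13 - 3*exp(-3*w)*cos(2*w)/13 + C

Let I denote the integral. Integrate by parts with u = cos(2*w), dv = exp(-3*w) dw, so v = -exp(-3*w)/3: I = -exp(-3*w)*cos(2*w)/3 − (2/3)·∫ exp(-3*w)*sin(2*w) dw.
Apply parts again with u = sin(2*w), dv = exp(-3*w) dw: ∫ exp(-3*w)*sin(2*w) dw = -exp(-3*w)*sin(2*w)/3 + (2/3)·I. Substituting back brings back I: I = 2*exp(-3*w)*sin(2*w)/9 - exp(-3*w)*cos(2*w)/3 − (4/9)·I.
Solving for I: (1 + 4/9)·I equals the remaining terms, so I = (9/13)·(2*exp(-3*w)*sin(2*w)/9 - exp(-3*w)*cos(2*w)/3).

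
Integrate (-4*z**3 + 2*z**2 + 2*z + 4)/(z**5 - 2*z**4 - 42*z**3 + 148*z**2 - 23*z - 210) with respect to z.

Factor the denominator: (z - 5)*(z - 3)*(z - 2)*(z + 1)*(z + 7).
Partial-fraction decomposition: 73/(324*(z + 7)) - 1/(54*(z + 1)) - 16/(81*(z - 2)) + 1/(z - 3) - 109/(108*(z - 5)).
Integrate each term: A/(z−a) contributes A·log|z−a|.

-109*log(z - 5)/108 + log(z - 3) - 16*log(z - 2)/81 - log(z + 1)/54 + 73*log(z + 7)/324 + C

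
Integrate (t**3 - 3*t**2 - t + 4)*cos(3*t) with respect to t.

Use integration by parts with u = t**3 - 3*t**2 - t + 4, dv = cos(3*t) dt, so v = sin(3*t)/3.
Apply parts 3 times (tabular method): alternate signs, differentiate u down to 0, integrate dv up.

t**3*sin(3*t)/3 - t**2*sin(3*t) + t**2*cos(3*t)/3 - 5*t*sin(3*t)/9 - 2*t*cos(3*t)/3 + 14*sin(3*t)/9 - 5*cos(3*t)/27 + C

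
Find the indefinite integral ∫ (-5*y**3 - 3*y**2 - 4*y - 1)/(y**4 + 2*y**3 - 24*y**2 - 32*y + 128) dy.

-385*log(y - 4)/128 + 61*log(y - 2)/72 - 3271*log(y + 4)/1152 - 287/(48*y + 192) + C

Factor the denominator: (y - 4)*(y - 2)*(y + 4)**2.
Partial-fraction decomposition: -3271/(1152*(y + 4)) + 287/(48*(y + 4)**2) + 61/(72*(y - 2)) - 385/(128*(y - 4)).
Integrate each term; A/(y−a) gives A·log|y−a|; A/(y−a)² gives −A/(y−a).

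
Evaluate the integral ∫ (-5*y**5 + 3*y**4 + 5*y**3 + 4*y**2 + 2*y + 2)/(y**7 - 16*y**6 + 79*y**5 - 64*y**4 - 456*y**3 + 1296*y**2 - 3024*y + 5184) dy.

287707*log(y - 6)/48600 - 1979*log(y - 4)/280 + 61*log(y - 3)/54 + 1355*log(y + 3)/44226 - 2*log(y**2 + 4)/325 + 213*atan(y/2)/5200 + 16877/(1080*y - 6480) + C

Factor the denominator: (y - 6)**2*(y - 4)*(y - 3)*(y + 3)*(y**2 + 4).
Partial-fraction decomposition: -(32*y - 213)/(2600*(y**2 + 4)) + 1355/(44226*(y + 3)) + 61/(54*(y - 3)) - 1979/(280*(y - 4)) + 287707/(48600*(y - 6)) - 16877/(1080*(y - 6)**2).
Integrate each term; A/(y−a) gives A·log|y−a|; the (By+D)/(y²+p²) term gives a log and an atan.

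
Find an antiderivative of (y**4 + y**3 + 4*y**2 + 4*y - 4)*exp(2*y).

Use integration by parts with u = y**4 + y**3 + 4*y**2 + 4*y - 4, dv = exp(2*y) dy, so v = exp(2*y)/2.
Apply parts 4 times (tabular method): alternate signs, differentiate u down to 0, integrate dv up.

(4*y**4 - 4*y**3 + 22*y**2 - 6*y - 13)*exp(2*y)/8 + C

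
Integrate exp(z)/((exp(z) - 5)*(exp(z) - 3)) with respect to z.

Let u = e^z, du = e^z dz.
The integral becomes ∫ du/((u-3)(u-5)); decompose into partial fractions.

log(exp(z) - 5)/2 - log(exp(z) - 3)/2 + C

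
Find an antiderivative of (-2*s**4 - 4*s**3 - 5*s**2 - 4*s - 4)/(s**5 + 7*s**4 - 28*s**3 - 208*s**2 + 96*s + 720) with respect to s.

-633*log(s - 5)/847 + log(s - 2)/8 - log(s + 2)/28 - 1299*log(s + 6)/968 - 59/(11*s + 66) + C

Factor the denominator: (s - 5)*(s - 2)*(s + 2)*(s + 6)**2.
Partial-fraction decomposition: -1299/(968*(s + 6)) + 59/(11*(s + 6)**2) - 1/(28*(s + 2)) + 1/(8*(s - 2)) - 633/(847*(s - 5)).
Integrate each term; A/(s−a) gives A·log|s−a|; A/(s−a)² gives −A/(s−a).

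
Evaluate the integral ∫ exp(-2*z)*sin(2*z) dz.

-exp(-2*z)*sin(2*z)/4 - exp(-2*z)*cos(2*z)/4 + C

Let I denote the integral. Integrate by parts with u = sin(2*z), dv = exp(-2*z) dz, so v = -exp(-2*z)/2: I = -exp(-2*z)*sin(2*z)/2 + ∫ exp(-2*z)*cos(2*z) dz.
Apply parts again with u = cos(2*z), dv = exp(-2*z) dz: ∫ exp(-2*z)*cos(2*z) dz = -exp(-2*z)*cos(2*z)/2 − I. Substituting back brings back I: I = -exp(-2*z)*sin(2*z)/2 - exp(-2*z)*cos(2*z)/2 − I.
Solving for I: (1 + 1)·I equals the remaining terms, so I = (1/2)·(-exp(-2*z)*sin(2*z)/2 - exp(-2*z)*cos(2*z)/2).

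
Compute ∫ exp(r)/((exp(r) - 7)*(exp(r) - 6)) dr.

log(exp(r) - 7) - log(exp(r) - 6) + C

Let u = e^r, du = e^r dr.
The integral becomes ∫ du/((u-7)(u-6)); decompose into partial fractions.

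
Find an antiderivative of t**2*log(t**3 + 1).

Let u = t**3 + 1, so du = (3*t**2) dt.
The integral becomes (1/3)·∫ log(u) du; integrate by parts with u′=log(u), dv′=du.

t**3*log(t**3 + 1)/3 - t**3/3 + log(t**3 + 1)/3 + C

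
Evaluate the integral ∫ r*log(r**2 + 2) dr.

Let u = r**2 + 2, so du = (2*r) dr.
The integral becomes (1/2)·∫ log(u) du; integrate by parts with u′=log(u), dv′=du.

r**2*log(r**2 + 2)/2 - r**2/2 + log(r**2 + 2) + C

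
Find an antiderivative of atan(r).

r*atan(r) - log(r**2 + 1)/2 + C

Use integration by parts with u = arctan(r), dv = dr.
Then du = 1/(r**2 + 1) dr.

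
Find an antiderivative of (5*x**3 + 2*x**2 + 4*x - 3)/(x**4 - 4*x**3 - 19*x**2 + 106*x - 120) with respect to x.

Factor the denominator: (x - 4)*(x - 3)*(x - 2)*(x + 5).
Partial-fraction decomposition: 299/(252*(x + 5)) + 53/(14*(x - 2)) - 81/(4*(x - 3)) + 365/(18*(x - 4)).
Integrate each term: A/(x−a) contributes A·log|x−a|.

365*log(x - 4)/18 - 81*log(x - 3)/4 + 53*log(x - 2)/14 + 299*log(x + 5)/252 + C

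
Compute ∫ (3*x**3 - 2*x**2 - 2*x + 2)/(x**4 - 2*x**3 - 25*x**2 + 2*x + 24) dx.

283*log(x - 6)/175 - log(x - 1)/50 - log(x + 1)/42 + 107*log(x + 4)/75 + C

Factor the denominator: (x - 6)*(x - 1)*(x + 1)*(x + 4).
Partial-fraction decomposition: 107/(75*(x + 4)) - 1/(42*(x + 1)) - 1/(50*(x - 1)) + 283/(175*(x - 6)).
Integrate each term: A/(x−a) contributes A·log|x−a|.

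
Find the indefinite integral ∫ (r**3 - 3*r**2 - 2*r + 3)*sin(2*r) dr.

Use integration by parts with u = r**3 - 3*r**2 - 2*r + 3, dv = sin(2*r) dr, so v = -cos(2*r)/2.
Apply parts 3 times (tabular method): alternate signs, differentiate u down to 0, integrate dv up.

-r**3*cos(2*r)/2 + 3*r**2*sin(2*r)/4 + 3*r**2*cos(2*r)/2 - 3*r*sin(2*r)/2 + 7*r*cos(2*r)/4 - 7*sin(2*r)/8 - 9*cos(2*r)/4 + C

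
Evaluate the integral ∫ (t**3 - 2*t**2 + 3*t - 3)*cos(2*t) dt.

t**3*sin(2*t)/2 - t**2*sin(2*t) + 3*t**2*cos(2*t)/4 + 3*t*sin(2*t)/4 - t*cos(2*t) - sin(2*t) + 3*cos(2*t)/8 + C

Use integration by parts with u = t**3 - 2*t**2 + 3*t - 3, dv = cos(2*t) dt, so v = sin(2*t)/2.
Apply parts 3 times (tabular method): alternate signs, differentiate u down to 0, integrate dv up.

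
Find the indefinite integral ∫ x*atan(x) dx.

Use integration by parts with u = arctan(x), dv = x dx.
Then du = 1/(x**2 + 1) dx.

x**2*atan(x)/2 - x/2 + atan(x)/2 + C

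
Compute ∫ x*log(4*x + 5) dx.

Use integration by parts with u = log(4*x + 5), dv = x dx.
Then du = 4/(4*x + 5) dx and v = x**2/2.

x**2*log(4*x + 5)/2 - x**2/4 + 5*x/8 - 25*log(4*x + 5)/32 + C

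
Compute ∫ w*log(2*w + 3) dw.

Use integration by parts with u = log(2*w + 3), dv = w dw.
Then du = 2/(2*w + 3) dw and v = w**2/2.

w**2*log(2*w + 3)/2 - w**2/4 + 3*w/4 - 9*log(2*w + 3)/8 + C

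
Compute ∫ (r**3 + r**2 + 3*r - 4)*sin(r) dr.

Use integration by parts with u = r**3 + r**2 + 3*r - 4, dv = sin(r) dr, so v = -cos(r).
Apply parts 3 times (tabular method): alternate signs, differentiate u down to 0, integrate dv up.

-r**3*cos(r) + 3*r**2*sin(r) - r**2*cos(r) + 2*r*sin(r) + 3*r*cos(r) - 3*sin(r) + 6*cos(r) + C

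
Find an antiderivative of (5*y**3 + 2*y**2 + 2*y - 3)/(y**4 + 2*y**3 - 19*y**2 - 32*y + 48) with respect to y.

17*log(y - 4)/8 - log(y - 1)/10 - 9*log(y + 3)/2 + 299*log(y + 4)/40 + C

Factor the denominator: (y - 4)*(y - 1)*(y + 3)*(y + 4).
Partial-fraction decomposition: 299/(40*(y + 4)) - 9/(2*(y + 3)) - 1/(10*(y - 1)) + 17/(8*(y - 4)).
Integrate each term: A/(y−a) contributes A·log|y−a|.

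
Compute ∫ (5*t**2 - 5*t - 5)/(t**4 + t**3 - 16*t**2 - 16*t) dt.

Factor the denominator: t*(t - 4)*(t + 1)*(t + 4).
Partial-fraction decomposition: -95/(96*(t + 4)) + 1/(3*(t + 1)) + 11/(32*(t - 4)) + 5/(16*t).
Integrate each term: A/(t−a) contributes A·log|t−a|.

5*log(t)/16 + 11*log(t - 4)/32 + log(t + 1)/3 - 95*log(t + 4)/96 + C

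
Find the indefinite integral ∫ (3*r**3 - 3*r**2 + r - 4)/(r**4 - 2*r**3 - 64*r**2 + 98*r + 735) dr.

Factor the denominator: (r - 7)*(r - 5)*(r + 3)*(r + 7).
Partial-fraction decomposition: 1187/(672*(r + 7)) - 23/(64*(r + 3)) - 301/(192*(r - 5)) + 177/(56*(r - 7)).
Integrate each term: A/(r−a) contributes A·log|r−a|.

177*log(r - 7)/56 - 301*log(r - 5)/192 - 23*log(r + 3)/64 + 1187*log(r + 7)/672 + C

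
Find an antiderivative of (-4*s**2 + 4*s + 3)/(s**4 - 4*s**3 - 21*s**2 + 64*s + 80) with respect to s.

Factor the denominator: (s - 5)*(s - 4)*(s + 1)*(s + 4).
Partial-fraction decomposition: 77/(216*(s + 4)) - 1/(18*(s + 1)) + 9/(8*(s - 4)) - 77/(54*(s - 5)).
Integrate each term: A/(s−a) contributes A·log|s−a|.

-77*log(s - 5)/54 + 9*log(s - 4)/8 - log(s + 1)/18 + 77*log(s + 4)/216 + C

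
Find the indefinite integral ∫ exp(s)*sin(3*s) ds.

Let I denote the integral. Integrate by parts with u = sin(3*s), dv = exp(s) ds, so v = exp(s): I = exp(s)*sin(3*s) − 3·∫ exp(s)*cos(3*s) ds.
Apply parts again with u = cos(3*s), dv = exp(s) ds: ∫ exp(s)*cos(3*s) ds = exp(s)*cos(3*s) + 3·I. Substituting back brings back I: I = exp(s)*sin(3*s) - 3*exp(s)*cos(3*s) − 9·I.
Solving for I: (1 + 9)·I equals the remaining terms, so I = (1/10)·(exp(s)*sin(3*s) - 3*exp(s)*cos(3*s)).

exp(s)*sin(3*s)/10 - 3*exp(s)*cos(3*s)/10 + C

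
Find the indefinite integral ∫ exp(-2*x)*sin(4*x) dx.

Let I denote the integral. Integrate by parts with u = sin(4*x), dv = exp(-2*x) dx, so v = -exp(-2*x)/2: I = -exp(-2*x)*sin(4*x)/2 + 2·∫ exp(-2*x)*cos(4*x) dx.
Apply parts again with u = cos(4*x), dv = exp(-2*x) dx: ∫ exp(-2*x)*cos(4*x) dx = -exp(-2*x)*cos(4*x)/2 − 2·I. Substituting back brings back I: I = -exp(-2*x)*sin(4*x)/2 - exp(-2*x)*cos(4*x) − 4·I.
Solving for I: (1 + 4)·I equals the remaining terms, so I = (1/5)·(-exp(-2*x)*sin(4*x)/2 - exp(-2*x)*cos(4*x)).

-exp(-2*x)*sin(4*x)/10 - exp(-2*x)*cos(4*x)/5 + C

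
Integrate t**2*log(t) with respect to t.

t**3*log(t)/3 - t**3/9 + C

Use integration by parts with u = log(t), dv = t**2 dt.
Then du = 1/t dt and v = t**3/3.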